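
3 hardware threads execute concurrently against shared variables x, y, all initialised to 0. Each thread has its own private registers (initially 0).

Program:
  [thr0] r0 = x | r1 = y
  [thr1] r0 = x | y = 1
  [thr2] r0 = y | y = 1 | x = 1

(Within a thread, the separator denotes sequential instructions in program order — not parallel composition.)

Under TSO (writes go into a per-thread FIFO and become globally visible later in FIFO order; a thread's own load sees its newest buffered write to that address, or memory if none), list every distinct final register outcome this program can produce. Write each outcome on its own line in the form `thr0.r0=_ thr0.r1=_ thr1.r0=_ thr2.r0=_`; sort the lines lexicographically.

thr0.r0=0 thr0.r1=0 thr1.r0=0 thr2.r0=0
thr0.r0=0 thr0.r1=0 thr1.r0=0 thr2.r0=1
thr0.r0=0 thr0.r1=0 thr1.r0=1 thr2.r0=0
thr0.r0=0 thr0.r1=1 thr1.r0=0 thr2.r0=0
thr0.r0=0 thr0.r1=1 thr1.r0=0 thr2.r0=1
thr0.r0=0 thr0.r1=1 thr1.r0=1 thr2.r0=0
thr0.r0=1 thr0.r1=1 thr1.r0=0 thr2.r0=0
thr0.r0=1 thr0.r1=1 thr1.r0=0 thr2.r0=1
thr0.r0=1 thr0.r1=1 thr1.r0=1 thr2.r0=0

outcome vector order: (thr0.r0,thr0.r1,thr1.r0,thr2.r0)
|TSO outcomes| = 9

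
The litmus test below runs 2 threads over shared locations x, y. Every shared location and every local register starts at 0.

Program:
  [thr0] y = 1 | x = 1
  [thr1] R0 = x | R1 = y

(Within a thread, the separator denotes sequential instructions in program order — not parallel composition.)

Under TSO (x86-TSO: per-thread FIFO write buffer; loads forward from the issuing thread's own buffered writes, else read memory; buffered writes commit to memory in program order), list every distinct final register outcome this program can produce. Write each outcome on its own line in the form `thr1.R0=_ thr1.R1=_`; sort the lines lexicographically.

outcome vector order: (thr1.R0,thr1.R1)
|TSO outcomes| = 3

thr1.R0=0 thr1.R1=0
thr1.R0=0 thr1.R1=1
thr1.R0=1 thr1.R1=1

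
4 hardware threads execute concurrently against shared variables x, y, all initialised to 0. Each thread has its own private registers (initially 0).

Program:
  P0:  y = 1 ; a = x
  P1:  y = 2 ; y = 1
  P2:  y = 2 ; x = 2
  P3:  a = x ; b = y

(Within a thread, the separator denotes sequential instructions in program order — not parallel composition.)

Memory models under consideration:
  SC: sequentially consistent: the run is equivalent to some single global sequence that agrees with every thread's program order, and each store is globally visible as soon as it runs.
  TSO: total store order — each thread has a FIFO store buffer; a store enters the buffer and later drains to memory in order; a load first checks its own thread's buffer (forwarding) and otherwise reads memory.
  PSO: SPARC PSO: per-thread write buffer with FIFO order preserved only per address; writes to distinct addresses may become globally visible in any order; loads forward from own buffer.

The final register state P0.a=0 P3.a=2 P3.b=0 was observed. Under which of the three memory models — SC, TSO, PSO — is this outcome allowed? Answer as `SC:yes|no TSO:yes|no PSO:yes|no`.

outcome vector order: (P0.a,P3.a,P3.b)
SC: 10 outcomes — {(0,0,0) (0,0,1) (0,0,2) (0,2,1) (0,2,2) (2,0,0) (2,0,1) (2,0,2) (2,2,1) (2,2,2)}
TSO: 10 outcomes — {(0,0,0) (0,0,1) (0,0,2) (0,2,1) (0,2,2) (2,0,0) (2,0,1) (2,0,2) (2,2,1) (2,2,2)}
PSO: 12 outcomes — {(0,0,0) (0,0,1) (0,0,2) (0,2,0) (0,2,1) (0,2,2) (2,0,0) (2,0,1) (2,0,2) (2,2,0) (2,2,1) (2,2,2)}
target (0,2,0) ∈ {PSO}

SC:no TSO:no PSO:yes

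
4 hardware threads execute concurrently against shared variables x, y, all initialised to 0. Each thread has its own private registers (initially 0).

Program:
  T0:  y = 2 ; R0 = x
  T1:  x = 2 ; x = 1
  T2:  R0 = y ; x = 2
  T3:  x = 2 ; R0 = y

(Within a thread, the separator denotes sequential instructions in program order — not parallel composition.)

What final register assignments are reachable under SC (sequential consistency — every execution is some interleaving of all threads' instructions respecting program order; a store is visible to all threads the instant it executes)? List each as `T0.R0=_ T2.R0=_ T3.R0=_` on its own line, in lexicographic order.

outcome vector order: (T0.R0,T2.R0,T3.R0)
|SC outcomes| = 10

T0.R0=0 T2.R0=0 T3.R0=2
T0.R0=0 T2.R0=2 T3.R0=2
T0.R0=1 T2.R0=0 T3.R0=0
T0.R0=1 T2.R0=0 T3.R0=2
T0.R0=1 T2.R0=2 T3.R0=0
T0.R0=1 T2.R0=2 T3.R0=2
T0.R0=2 T2.R0=0 T3.R0=0
T0.R0=2 T2.R0=0 T3.R0=2
T0.R0=2 T2.R0=2 T3.R0=0
T0.R0=2 T2.R0=2 T3.R0=2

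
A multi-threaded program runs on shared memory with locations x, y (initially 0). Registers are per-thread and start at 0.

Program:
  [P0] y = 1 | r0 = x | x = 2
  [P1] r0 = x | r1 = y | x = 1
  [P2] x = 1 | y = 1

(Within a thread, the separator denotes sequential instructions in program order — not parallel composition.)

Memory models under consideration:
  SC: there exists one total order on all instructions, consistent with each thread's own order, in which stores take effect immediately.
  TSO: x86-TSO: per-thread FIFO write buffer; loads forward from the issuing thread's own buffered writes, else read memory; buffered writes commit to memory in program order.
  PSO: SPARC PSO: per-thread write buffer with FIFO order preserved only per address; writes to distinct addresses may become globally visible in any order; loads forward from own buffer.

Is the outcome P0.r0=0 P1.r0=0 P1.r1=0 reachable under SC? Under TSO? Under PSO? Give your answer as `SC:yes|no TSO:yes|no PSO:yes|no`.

outcome vector order: (P0.r0,P1.r0,P1.r1)
SC: 9 outcomes — {0/0/0, 0/0/1, 0/1/1, 0/2/1, 1/0/0, 1/0/1, 1/1/0, 1/1/1, 1/2/1}
TSO: 10 outcomes — {0/0/0, 0/0/1, 0/1/0, 0/1/1, 0/2/1, 1/0/0, 1/0/1, 1/1/0, 1/1/1, 1/2/1}
PSO: 12 outcomes — {0/0/0, 0/0/1, 0/1/0, 0/1/1, 0/2/0, 0/2/1, 1/0/0, 1/0/1, 1/1/0, 1/1/1, 1/2/0, 1/2/1}
target 0/0/0 ∈ {SC,TSO,PSO}

SC:yes TSO:yes PSO:yes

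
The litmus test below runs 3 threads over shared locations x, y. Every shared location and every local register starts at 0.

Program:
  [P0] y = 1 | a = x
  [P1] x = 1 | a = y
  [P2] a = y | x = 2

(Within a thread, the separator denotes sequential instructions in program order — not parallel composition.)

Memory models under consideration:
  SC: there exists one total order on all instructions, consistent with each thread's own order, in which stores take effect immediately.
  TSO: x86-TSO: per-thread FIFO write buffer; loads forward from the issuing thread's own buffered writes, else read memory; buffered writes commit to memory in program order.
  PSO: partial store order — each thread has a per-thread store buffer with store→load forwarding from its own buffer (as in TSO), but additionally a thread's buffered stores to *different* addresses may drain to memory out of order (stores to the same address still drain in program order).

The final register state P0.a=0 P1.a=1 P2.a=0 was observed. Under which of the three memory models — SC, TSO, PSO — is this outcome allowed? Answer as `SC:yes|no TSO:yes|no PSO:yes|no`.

SC:yes TSO:yes PSO:yes

outcome vector order: (P0.a,P1.a,P2.a)
SC: 10 outcomes — {010, 011, 100, 101, 110, 111, 200, 201, 210, 211}
TSO: 12 outcomes — {000, 001, 010, 011, 100, 101, 110, 111, 200, 201, 210, 211}
PSO: 12 outcomes — {000, 001, 010, 011, 100, 101, 110, 111, 200, 201, 210, 211}
target 010 ∈ {SC,TSO,PSO}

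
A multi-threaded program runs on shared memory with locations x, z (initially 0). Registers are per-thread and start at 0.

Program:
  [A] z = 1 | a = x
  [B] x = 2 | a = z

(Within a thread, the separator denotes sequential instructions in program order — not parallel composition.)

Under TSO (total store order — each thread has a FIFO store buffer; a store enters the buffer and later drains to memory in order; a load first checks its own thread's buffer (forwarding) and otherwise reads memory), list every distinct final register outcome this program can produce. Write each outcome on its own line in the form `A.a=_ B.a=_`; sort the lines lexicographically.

outcome vector order: (A.a,B.a)
|TSO outcomes| = 4

A.a=0 B.a=0
A.a=0 B.a=1
A.a=2 B.a=0
A.a=2 B.a=1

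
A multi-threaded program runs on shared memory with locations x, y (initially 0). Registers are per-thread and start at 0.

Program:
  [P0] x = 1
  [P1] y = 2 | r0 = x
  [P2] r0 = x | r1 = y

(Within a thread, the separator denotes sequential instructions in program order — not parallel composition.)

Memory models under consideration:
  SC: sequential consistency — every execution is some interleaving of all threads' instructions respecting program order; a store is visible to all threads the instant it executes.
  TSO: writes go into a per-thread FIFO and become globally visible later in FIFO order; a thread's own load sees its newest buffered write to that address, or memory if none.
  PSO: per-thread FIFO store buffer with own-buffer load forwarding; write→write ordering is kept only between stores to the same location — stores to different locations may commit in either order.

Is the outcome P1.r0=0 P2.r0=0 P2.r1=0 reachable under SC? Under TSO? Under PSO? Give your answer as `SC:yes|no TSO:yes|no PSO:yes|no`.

SC:yes TSO:yes PSO:yes

outcome vector order: (P1.r0,P2.r0,P2.r1)
[SC] allowed = {<0 0 0>; <0 0 2>; <0 1 2>; <1 0 0>; <1 0 2>; <1 1 0>; <1 1 2>}
[TSO] allowed = {<0 0 0>; <0 0 2>; <0 1 0>; <0 1 2>; <1 0 0>; <1 0 2>; <1 1 0>; <1 1 2>}
[PSO] allowed = {<0 0 0>; <0 0 2>; <0 1 0>; <0 1 2>; <1 0 0>; <1 0 2>; <1 1 0>; <1 1 2>}
target <0 0 0> ∈ {SC,TSO,PSO}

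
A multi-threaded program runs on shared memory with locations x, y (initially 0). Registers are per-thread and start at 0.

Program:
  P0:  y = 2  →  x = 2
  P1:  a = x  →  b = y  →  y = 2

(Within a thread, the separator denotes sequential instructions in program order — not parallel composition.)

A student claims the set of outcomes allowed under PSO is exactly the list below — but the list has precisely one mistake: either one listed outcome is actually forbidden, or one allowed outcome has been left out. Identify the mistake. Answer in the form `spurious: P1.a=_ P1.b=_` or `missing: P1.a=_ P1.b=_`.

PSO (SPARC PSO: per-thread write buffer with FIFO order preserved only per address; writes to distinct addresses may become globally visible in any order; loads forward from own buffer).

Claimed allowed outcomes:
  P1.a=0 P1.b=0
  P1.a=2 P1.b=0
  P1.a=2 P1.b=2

outcome vector order: (P1.a,P1.b)
under PSO → 00 02 20 22
PSO∖claimed = {02}

missing: P1.a=0 P1.b=2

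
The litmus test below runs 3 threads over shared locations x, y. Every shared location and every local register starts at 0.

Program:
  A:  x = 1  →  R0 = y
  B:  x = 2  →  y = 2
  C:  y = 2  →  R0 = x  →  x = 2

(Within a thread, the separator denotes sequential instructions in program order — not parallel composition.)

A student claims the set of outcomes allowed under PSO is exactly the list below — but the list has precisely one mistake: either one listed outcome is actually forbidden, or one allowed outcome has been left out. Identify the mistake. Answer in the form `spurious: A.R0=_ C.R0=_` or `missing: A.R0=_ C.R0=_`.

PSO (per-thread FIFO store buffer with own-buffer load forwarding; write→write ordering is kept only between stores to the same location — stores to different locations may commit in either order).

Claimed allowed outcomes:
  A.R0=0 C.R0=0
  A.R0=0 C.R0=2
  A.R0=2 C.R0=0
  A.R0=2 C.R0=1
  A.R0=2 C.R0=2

missing: A.R0=0 C.R0=1

outcome vector order: (A.R0,C.R0)
under PSO → <0 0>; <0 1>; <0 2>; <2 0>; <2 1>; <2 2>
PSO∖claimed = {<0 1>}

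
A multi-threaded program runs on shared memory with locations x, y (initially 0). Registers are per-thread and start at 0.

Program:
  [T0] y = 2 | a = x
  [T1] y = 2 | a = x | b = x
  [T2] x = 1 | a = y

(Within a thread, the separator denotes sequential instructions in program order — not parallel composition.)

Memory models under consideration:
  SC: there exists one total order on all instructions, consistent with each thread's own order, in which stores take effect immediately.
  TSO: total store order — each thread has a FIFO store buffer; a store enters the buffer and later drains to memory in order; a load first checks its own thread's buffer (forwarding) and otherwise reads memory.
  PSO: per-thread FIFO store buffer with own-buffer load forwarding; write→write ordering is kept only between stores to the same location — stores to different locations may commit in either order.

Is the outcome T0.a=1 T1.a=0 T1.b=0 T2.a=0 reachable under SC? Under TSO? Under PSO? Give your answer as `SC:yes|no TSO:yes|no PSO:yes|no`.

outcome vector order: (T0.a,T1.a,T1.b,T2.a)
SC: 7 outcomes — {0002 0012 0112 1002 1012 1110 1112}
TSO: 12 outcomes — {0000 0002 0010 0012 0110 0112 1000 1002 1010 1012 1110 1112}
PSO: 12 outcomes — {0000 0002 0010 0012 0110 0112 1000 1002 1010 1012 1110 1112}
target 1000 ∈ {TSO,PSO}

SC:no TSO:yes PSO:yes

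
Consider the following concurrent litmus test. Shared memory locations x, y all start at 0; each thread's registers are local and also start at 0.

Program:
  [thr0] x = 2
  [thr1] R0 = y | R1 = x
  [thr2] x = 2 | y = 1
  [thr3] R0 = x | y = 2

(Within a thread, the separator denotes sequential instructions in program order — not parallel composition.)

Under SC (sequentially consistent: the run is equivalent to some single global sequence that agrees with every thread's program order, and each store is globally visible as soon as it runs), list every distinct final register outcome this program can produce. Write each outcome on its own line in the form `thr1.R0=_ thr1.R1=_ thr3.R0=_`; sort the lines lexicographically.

thr1.R0=0 thr1.R1=0 thr3.R0=0
thr1.R0=0 thr1.R1=0 thr3.R0=2
thr1.R0=0 thr1.R1=2 thr3.R0=0
thr1.R0=0 thr1.R1=2 thr3.R0=2
thr1.R0=1 thr1.R1=2 thr3.R0=0
thr1.R0=1 thr1.R1=2 thr3.R0=2
thr1.R0=2 thr1.R1=0 thr3.R0=0
thr1.R0=2 thr1.R1=2 thr3.R0=0
thr1.R0=2 thr1.R1=2 thr3.R0=2

outcome vector order: (thr1.R0,thr1.R1,thr3.R0)
|SC outcomes| = 9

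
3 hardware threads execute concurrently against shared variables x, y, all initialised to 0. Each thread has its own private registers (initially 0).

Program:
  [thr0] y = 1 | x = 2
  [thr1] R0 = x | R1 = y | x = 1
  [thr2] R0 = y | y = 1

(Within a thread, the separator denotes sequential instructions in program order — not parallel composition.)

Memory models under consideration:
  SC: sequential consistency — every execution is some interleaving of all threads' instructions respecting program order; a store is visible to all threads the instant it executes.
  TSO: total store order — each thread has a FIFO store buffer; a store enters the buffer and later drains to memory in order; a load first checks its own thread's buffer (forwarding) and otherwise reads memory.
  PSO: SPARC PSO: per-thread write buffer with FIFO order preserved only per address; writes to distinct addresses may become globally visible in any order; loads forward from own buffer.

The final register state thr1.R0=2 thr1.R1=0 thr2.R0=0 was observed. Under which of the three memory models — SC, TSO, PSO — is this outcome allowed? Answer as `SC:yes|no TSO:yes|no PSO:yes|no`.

SC:no TSO:no PSO:yes

outcome vector order: (thr1.R0,thr1.R1,thr2.R0)
SC (6): <0 0 0>; <0 0 1>; <0 1 0>; <0 1 1>; <2 1 0>; <2 1 1>
TSO (6): <0 0 0>; <0 0 1>; <0 1 0>; <0 1 1>; <2 1 0>; <2 1 1>
PSO (8): <0 0 0>; <0 0 1>; <0 1 0>; <0 1 1>; <2 0 0>; <2 0 1>; <2 1 0>; <2 1 1>
target <2 0 0> ∈ {PSO}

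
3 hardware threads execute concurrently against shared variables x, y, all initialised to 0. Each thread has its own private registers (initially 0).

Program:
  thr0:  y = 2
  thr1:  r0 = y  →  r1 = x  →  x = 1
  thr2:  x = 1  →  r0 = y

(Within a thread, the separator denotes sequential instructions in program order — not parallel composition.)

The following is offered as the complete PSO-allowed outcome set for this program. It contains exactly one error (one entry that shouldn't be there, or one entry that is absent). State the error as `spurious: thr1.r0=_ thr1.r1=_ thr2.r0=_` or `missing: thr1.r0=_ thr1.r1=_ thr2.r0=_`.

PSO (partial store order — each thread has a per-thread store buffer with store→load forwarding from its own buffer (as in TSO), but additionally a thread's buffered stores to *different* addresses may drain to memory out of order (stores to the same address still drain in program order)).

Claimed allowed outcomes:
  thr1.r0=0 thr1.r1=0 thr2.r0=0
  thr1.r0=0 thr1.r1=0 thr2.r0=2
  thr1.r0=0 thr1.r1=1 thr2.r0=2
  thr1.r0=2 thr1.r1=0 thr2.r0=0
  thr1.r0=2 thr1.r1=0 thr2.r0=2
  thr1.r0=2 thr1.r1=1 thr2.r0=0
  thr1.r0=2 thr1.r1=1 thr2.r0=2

missing: thr1.r0=0 thr1.r1=1 thr2.r0=0

outcome vector order: (thr1.r0,thr1.r1,thr2.r0)
PSO: 8 outcomes — {0/0/0; 0/0/2; 0/1/0; 0/1/2; 2/0/0; 2/0/2; 2/1/0; 2/1/2}
PSO∖claimed = {0/1/0}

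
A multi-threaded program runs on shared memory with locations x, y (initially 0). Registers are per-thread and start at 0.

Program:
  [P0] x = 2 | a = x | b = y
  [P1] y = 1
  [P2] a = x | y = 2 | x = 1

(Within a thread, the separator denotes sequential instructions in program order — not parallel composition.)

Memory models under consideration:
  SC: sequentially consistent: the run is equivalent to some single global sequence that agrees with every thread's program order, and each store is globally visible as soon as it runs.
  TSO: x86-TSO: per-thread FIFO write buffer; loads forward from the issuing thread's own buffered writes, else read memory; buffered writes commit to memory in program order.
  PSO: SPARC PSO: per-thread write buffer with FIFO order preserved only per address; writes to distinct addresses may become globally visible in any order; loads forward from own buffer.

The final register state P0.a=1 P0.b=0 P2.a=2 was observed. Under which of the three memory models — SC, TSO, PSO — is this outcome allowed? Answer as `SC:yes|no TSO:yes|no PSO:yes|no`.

SC:no TSO:no PSO:yes

outcome vector order: (P0.a,P0.b,P2.a)
SC (10): <1 1 0> <1 1 2> <1 2 0> <1 2 2> <2 0 0> <2 0 2> <2 1 0> <2 1 2> <2 2 0> <2 2 2>
TSO (10): <1 1 0> <1 1 2> <1 2 0> <1 2 2> <2 0 0> <2 0 2> <2 1 0> <2 1 2> <2 2 0> <2 2 2>
PSO (12): <1 0 0> <1 0 2> <1 1 0> <1 1 2> <1 2 0> <1 2 2> <2 0 0> <2 0 2> <2 1 0> <2 1 2> <2 2 0> <2 2 2>
target <1 0 2> ∈ {PSO}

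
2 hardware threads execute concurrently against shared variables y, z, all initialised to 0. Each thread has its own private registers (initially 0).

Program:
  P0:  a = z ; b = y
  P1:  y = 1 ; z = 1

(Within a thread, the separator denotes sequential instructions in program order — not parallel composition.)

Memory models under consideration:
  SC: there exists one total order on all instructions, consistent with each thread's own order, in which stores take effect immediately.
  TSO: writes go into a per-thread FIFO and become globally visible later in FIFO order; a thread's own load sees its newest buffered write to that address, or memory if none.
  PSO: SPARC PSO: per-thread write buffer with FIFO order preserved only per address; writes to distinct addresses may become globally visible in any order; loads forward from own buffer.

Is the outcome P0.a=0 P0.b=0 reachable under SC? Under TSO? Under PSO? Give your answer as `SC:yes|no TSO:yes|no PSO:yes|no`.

outcome vector order: (P0.a,P0.b)
[SC] allowed = {<0 0> <0 1> <1 1>}
[TSO] allowed = {<0 0> <0 1> <1 1>}
[PSO] allowed = {<0 0> <0 1> <1 0> <1 1>}
target <0 0> ∈ {SC,TSO,PSO}

SC:yes TSO:yes PSO:yes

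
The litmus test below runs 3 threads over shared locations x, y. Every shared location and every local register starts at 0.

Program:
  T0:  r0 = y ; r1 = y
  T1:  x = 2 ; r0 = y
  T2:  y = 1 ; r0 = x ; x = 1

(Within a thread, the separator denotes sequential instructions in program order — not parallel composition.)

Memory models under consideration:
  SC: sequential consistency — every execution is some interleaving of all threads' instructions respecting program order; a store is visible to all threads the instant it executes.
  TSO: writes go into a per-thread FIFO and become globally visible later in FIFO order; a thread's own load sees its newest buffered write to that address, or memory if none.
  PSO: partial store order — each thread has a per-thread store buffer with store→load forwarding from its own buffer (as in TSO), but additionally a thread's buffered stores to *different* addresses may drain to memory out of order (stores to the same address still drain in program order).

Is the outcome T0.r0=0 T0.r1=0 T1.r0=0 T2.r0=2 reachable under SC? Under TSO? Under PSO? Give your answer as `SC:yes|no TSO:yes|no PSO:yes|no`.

outcome vector order: (T0.r0,T0.r1,T1.r0,T2.r0)
SC (9): 0/0/0/2; 0/0/1/0; 0/0/1/2; 0/1/0/2; 0/1/1/0; 0/1/1/2; 1/1/0/2; 1/1/1/0; 1/1/1/2
TSO (12): 0/0/0/0; 0/0/0/2; 0/0/1/0; 0/0/1/2; 0/1/0/0; 0/1/0/2; 0/1/1/0; 0/1/1/2; 1/1/0/0; 1/1/0/2; 1/1/1/0; 1/1/1/2
PSO (12): 0/0/0/0; 0/0/0/2; 0/0/1/0; 0/0/1/2; 0/1/0/0; 0/1/0/2; 0/1/1/0; 0/1/1/2; 1/1/0/0; 1/1/0/2; 1/1/1/0; 1/1/1/2
target 0/0/0/2 ∈ {SC,TSO,PSO}

SC:yes TSO:yes PSO:yes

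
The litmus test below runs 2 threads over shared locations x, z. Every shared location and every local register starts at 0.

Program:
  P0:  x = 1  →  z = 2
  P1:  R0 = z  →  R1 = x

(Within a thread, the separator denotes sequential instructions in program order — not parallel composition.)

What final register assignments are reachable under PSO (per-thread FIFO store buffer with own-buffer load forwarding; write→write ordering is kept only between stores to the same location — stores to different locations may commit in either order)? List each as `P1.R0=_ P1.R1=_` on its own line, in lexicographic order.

P1.R0=0 P1.R1=0
P1.R0=0 P1.R1=1
P1.R0=2 P1.R1=0
P1.R0=2 P1.R1=1

outcome vector order: (P1.R0,P1.R1)
|PSO outcomes| = 4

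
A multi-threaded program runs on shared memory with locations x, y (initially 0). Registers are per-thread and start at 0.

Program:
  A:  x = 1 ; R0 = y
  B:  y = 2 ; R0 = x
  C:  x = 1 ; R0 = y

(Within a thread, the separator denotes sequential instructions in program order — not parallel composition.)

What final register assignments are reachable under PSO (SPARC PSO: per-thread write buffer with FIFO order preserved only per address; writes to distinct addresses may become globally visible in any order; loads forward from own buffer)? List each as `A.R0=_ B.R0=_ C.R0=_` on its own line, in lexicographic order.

outcome vector order: (A.R0,B.R0,C.R0)
|PSO outcomes| = 8

A.R0=0 B.R0=0 C.R0=0
A.R0=0 B.R0=0 C.R0=2
A.R0=0 B.R0=1 C.R0=0
A.R0=0 B.R0=1 C.R0=2
A.R0=2 B.R0=0 C.R0=0
A.R0=2 B.R0=0 C.R0=2
A.R0=2 B.R0=1 C.R0=0
A.R0=2 B.R0=1 C.R0=2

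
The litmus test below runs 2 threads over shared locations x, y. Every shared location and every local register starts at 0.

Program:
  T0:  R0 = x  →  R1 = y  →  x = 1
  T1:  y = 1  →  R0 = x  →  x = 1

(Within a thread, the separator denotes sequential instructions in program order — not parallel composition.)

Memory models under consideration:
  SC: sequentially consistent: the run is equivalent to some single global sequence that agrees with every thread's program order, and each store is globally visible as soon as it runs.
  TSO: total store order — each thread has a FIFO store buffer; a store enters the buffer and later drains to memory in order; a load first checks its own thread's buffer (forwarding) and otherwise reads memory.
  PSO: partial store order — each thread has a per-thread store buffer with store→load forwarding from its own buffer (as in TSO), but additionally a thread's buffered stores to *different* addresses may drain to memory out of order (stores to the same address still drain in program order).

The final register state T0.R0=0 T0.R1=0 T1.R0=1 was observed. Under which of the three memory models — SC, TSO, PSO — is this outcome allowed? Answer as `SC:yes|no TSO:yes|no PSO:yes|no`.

outcome vector order: (T0.R0,T0.R1,T1.R0)
SC: 5 outcomes — {000 001 010 011 110}
TSO: 5 outcomes — {000 001 010 011 110}
PSO: 6 outcomes — {000 001 010 011 100 110}
target 001 ∈ {SC,TSO,PSO}

SC:yes TSO:yes PSO:yes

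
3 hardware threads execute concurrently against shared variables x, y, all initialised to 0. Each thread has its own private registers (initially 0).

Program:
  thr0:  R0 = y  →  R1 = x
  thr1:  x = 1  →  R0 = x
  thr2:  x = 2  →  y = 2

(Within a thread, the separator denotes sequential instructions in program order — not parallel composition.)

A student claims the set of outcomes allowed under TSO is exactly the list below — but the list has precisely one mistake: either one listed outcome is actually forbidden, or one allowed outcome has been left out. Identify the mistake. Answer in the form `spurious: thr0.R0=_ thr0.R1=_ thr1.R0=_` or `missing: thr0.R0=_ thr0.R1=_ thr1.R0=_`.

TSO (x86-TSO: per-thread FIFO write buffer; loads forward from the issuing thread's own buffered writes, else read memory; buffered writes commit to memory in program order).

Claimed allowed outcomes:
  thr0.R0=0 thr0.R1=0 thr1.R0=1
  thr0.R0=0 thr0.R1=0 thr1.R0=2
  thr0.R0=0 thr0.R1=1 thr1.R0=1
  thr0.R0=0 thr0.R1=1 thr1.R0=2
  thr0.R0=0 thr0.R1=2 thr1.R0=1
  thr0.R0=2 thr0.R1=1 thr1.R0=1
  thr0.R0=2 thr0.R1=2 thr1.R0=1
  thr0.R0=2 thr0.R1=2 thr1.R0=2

missing: thr0.R0=0 thr0.R1=2 thr1.R0=2

outcome vector order: (thr0.R0,thr0.R1,thr1.R0)
[TSO] allowed = {<0 0 1>; <0 0 2>; <0 1 1>; <0 1 2>; <0 2 1>; <0 2 2>; <2 1 1>; <2 2 1>; <2 2 2>}
TSO∖claimed = {<0 2 2>}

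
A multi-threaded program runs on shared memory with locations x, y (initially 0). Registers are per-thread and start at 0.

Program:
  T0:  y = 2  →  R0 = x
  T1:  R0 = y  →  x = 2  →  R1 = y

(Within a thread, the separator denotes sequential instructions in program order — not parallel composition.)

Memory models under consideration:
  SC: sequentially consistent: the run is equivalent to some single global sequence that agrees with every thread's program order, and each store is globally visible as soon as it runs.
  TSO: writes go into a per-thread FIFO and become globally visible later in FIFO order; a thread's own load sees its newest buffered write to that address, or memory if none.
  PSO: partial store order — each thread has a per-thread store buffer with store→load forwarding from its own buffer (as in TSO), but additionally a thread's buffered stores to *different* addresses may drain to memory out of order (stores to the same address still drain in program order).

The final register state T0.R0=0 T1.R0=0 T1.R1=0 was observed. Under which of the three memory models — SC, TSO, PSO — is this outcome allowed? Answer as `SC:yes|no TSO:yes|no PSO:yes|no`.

SC:no TSO:yes PSO:yes

outcome vector order: (T0.R0,T1.R0,T1.R1)
SC: 5 outcomes — {002, 022, 200, 202, 222}
TSO: 6 outcomes — {000, 002, 022, 200, 202, 222}
PSO: 6 outcomes — {000, 002, 022, 200, 202, 222}
target 000 ∈ {TSO,PSO}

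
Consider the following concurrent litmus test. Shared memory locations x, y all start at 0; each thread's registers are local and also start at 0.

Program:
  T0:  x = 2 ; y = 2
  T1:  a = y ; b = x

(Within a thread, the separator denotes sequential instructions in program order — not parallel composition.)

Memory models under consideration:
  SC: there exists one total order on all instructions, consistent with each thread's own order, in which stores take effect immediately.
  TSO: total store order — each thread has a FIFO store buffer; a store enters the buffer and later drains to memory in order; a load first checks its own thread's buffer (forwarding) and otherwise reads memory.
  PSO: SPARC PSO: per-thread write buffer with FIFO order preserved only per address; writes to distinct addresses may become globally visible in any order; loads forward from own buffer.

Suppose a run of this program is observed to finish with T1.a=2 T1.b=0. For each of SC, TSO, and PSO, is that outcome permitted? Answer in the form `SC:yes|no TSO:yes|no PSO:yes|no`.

SC:no TSO:no PSO:yes

outcome vector order: (T1.a,T1.b)
under SC → 00, 02, 22
under TSO → 00, 02, 22
under PSO → 00, 02, 20, 22
target 20 ∈ {PSO}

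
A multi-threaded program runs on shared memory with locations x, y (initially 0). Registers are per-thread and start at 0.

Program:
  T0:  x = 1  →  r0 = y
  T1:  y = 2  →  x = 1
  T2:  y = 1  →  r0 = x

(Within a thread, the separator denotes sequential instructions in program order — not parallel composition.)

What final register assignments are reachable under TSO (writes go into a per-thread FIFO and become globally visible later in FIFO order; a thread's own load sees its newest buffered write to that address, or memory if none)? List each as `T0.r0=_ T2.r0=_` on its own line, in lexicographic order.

T0.r0=0 T2.r0=0
T0.r0=0 T2.r0=1
T0.r0=1 T2.r0=0
T0.r0=1 T2.r0=1
T0.r0=2 T2.r0=0
T0.r0=2 T2.r0=1

outcome vector order: (T0.r0,T2.r0)
|TSO outcomes| = 6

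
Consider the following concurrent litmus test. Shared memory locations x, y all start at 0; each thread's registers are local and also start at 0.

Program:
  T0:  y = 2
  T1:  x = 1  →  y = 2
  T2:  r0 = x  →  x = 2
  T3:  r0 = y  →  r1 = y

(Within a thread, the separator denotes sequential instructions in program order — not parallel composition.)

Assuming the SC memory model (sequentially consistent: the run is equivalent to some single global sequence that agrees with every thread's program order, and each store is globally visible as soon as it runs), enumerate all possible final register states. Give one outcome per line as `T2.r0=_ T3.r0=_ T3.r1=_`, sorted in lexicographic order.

T2.r0=0 T3.r0=0 T3.r1=0
T2.r0=0 T3.r0=0 T3.r1=2
T2.r0=0 T3.r0=2 T3.r1=2
T2.r0=1 T3.r0=0 T3.r1=0
T2.r0=1 T3.r0=0 T3.r1=2
T2.r0=1 T3.r0=2 T3.r1=2

outcome vector order: (T2.r0,T3.r0,T3.r1)
|SC outcomes| = 6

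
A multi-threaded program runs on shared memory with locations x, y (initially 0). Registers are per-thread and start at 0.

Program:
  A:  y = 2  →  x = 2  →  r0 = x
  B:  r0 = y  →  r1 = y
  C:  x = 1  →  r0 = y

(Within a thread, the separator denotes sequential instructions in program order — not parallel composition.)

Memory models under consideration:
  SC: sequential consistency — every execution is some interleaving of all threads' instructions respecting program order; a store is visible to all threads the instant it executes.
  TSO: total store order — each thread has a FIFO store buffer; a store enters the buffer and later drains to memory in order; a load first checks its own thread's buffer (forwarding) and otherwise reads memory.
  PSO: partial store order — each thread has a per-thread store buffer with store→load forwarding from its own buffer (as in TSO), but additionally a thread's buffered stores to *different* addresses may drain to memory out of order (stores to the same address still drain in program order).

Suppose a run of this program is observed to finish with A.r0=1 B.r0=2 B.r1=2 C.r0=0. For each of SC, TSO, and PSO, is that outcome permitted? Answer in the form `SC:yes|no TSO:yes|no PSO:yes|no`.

SC:no TSO:yes PSO:yes

outcome vector order: (A.r0,B.r0,B.r1,C.r0)
under SC → <1 0 0 2> <1 0 2 2> <1 2 2 2> <2 0 0 0> <2 0 0 2> <2 0 2 0> <2 0 2 2> <2 2 2 0> <2 2 2 2>
under TSO → <1 0 0 0> <1 0 0 2> <1 0 2 0> <1 0 2 2> <1 2 2 0> <1 2 2 2> <2 0 0 0> <2 0 0 2> <2 0 2 0> <2 0 2 2> <2 2 2 0> <2 2 2 2>
under PSO → <1 0 0 0> <1 0 0 2> <1 0 2 0> <1 0 2 2> <1 2 2 0> <1 2 2 2> <2 0 0 0> <2 0 0 2> <2 0 2 0> <2 0 2 2> <2 2 2 0> <2 2 2 2>
target <1 2 2 0> ∈ {TSO,PSO}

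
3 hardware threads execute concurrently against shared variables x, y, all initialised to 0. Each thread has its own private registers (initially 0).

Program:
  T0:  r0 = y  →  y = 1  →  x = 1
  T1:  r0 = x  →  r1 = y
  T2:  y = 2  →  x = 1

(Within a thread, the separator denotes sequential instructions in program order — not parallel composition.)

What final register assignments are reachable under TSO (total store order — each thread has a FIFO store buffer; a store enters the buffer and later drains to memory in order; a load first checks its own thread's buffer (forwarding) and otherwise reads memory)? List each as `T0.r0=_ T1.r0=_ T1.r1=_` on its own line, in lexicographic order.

outcome vector order: (T0.r0,T1.r0,T1.r1)
|TSO outcomes| = 10

T0.r0=0 T1.r0=0 T1.r1=0
T0.r0=0 T1.r0=0 T1.r1=1
T0.r0=0 T1.r0=0 T1.r1=2
T0.r0=0 T1.r0=1 T1.r1=1
T0.r0=0 T1.r0=1 T1.r1=2
T0.r0=2 T1.r0=0 T1.r1=0
T0.r0=2 T1.r0=0 T1.r1=1
T0.r0=2 T1.r0=0 T1.r1=2
T0.r0=2 T1.r0=1 T1.r1=1
T0.r0=2 T1.r0=1 T1.r1=2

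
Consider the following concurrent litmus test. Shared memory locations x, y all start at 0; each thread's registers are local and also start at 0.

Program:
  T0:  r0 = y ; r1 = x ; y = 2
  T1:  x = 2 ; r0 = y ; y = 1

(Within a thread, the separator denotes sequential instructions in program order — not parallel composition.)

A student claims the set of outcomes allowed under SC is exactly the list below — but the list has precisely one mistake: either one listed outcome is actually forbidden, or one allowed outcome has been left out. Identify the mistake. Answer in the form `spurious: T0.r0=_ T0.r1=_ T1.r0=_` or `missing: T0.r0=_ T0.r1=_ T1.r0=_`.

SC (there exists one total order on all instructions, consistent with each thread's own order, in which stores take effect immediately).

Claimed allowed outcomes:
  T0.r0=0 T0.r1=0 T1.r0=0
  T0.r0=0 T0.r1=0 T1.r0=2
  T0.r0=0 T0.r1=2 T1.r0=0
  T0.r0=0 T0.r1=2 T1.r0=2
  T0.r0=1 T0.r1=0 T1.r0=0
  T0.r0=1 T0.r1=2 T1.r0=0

spurious: T0.r0=1 T0.r1=0 T1.r0=0

outcome vector order: (T0.r0,T0.r1,T1.r0)
SC: 5 outcomes — {0/0/0, 0/0/2, 0/2/0, 0/2/2, 1/2/0}
claimed∖SC = {1/0/0}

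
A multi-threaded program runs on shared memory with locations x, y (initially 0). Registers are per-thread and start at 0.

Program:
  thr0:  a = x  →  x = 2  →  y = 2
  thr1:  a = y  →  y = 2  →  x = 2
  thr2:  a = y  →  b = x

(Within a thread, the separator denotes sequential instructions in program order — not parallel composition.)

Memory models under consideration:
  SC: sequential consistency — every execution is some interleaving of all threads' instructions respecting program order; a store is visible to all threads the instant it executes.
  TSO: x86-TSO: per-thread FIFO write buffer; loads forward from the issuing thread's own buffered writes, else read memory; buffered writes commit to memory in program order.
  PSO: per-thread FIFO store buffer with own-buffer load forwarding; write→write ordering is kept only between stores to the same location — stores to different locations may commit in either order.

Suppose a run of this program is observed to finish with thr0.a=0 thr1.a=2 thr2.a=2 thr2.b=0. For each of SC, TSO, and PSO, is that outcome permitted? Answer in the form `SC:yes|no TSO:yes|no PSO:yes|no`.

outcome vector order: (thr0.a,thr1.a,thr2.a,thr2.b)
under SC → 0000, 0002, 0020, 0022, 0200, 0202, 0222, 2000, 2002, 2020, 2022
under TSO → 0000, 0002, 0020, 0022, 0200, 0202, 0222, 2000, 2002, 2020, 2022
under PSO → 0000, 0002, 0020, 0022, 0200, 0202, 0220, 0222, 2000, 2002, 2020, 2022
target 0220 ∈ {PSO}

SC:no TSO:no PSO:yes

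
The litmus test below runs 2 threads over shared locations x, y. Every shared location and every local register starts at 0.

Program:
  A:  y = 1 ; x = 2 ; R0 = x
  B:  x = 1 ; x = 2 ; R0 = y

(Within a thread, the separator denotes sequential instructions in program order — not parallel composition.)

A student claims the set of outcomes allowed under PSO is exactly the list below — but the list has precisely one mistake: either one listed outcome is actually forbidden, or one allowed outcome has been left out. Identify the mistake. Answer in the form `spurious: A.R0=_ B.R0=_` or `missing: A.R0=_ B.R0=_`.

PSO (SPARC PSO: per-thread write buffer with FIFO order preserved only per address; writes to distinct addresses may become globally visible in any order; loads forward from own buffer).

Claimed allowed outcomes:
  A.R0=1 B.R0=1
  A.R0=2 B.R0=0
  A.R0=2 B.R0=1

outcome vector order: (A.R0,B.R0)
PSO: 4 outcomes — {1/0 1/1 2/0 2/1}
PSO∖claimed = {1/0}

missing: A.R0=1 B.R0=0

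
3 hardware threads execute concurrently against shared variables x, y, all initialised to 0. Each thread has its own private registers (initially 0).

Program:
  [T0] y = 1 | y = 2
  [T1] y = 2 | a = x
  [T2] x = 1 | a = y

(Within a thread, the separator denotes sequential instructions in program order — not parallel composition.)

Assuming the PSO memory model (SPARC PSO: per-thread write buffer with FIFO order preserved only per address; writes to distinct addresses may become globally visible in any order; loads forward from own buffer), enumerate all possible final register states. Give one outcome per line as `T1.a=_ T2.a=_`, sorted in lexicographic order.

outcome vector order: (T1.a,T2.a)
|PSO outcomes| = 6

T1.a=0 T2.a=0
T1.a=0 T2.a=1
T1.a=0 T2.a=2
T1.a=1 T2.a=0
T1.a=1 T2.a=1
T1.a=1 T2.a=2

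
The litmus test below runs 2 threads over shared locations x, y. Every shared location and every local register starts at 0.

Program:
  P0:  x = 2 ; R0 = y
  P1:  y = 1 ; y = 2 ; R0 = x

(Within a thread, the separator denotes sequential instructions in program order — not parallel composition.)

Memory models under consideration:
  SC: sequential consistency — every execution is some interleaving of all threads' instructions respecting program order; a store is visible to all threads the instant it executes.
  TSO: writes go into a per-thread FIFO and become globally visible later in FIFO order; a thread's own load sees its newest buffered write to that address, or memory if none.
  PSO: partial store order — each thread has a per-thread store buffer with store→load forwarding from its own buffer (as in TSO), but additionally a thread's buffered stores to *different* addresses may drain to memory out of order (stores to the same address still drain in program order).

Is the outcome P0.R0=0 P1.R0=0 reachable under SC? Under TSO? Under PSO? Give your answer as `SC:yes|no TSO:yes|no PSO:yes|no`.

outcome vector order: (P0.R0,P1.R0)
SC: 4 outcomes — {(0,2) (1,2) (2,0) (2,2)}
TSO: 6 outcomes — {(0,0) (0,2) (1,0) (1,2) (2,0) (2,2)}
PSO: 6 outcomes — {(0,0) (0,2) (1,0) (1,2) (2,0) (2,2)}
target (0,0) ∈ {TSO,PSO}

SC:no TSO:yes PSO:yes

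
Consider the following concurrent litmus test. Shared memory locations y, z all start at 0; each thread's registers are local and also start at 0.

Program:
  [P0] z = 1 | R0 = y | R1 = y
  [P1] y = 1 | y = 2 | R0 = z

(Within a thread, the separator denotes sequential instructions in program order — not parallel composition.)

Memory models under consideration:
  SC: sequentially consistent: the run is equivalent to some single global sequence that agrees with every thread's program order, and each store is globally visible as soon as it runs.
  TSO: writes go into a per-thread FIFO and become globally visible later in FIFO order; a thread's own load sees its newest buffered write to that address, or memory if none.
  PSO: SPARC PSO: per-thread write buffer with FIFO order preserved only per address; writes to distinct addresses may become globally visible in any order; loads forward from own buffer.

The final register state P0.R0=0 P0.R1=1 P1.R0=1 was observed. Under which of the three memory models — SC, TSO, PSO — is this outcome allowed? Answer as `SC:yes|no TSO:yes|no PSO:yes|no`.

SC:yes TSO:yes PSO:yes

outcome vector order: (P0.R0,P0.R1,P1.R0)
under SC → (0,0,1), (0,1,1), (0,2,1), (1,1,1), (1,2,1), (2,2,0), (2,2,1)
under TSO → (0,0,0), (0,0,1), (0,1,0), (0,1,1), (0,2,0), (0,2,1), (1,1,0), (1,1,1), (1,2,0), (1,2,1), (2,2,0), (2,2,1)
under PSO → (0,0,0), (0,0,1), (0,1,0), (0,1,1), (0,2,0), (0,2,1), (1,1,0), (1,1,1), (1,2,0), (1,2,1), (2,2,0), (2,2,1)
target (0,1,1) ∈ {SC,TSO,PSO}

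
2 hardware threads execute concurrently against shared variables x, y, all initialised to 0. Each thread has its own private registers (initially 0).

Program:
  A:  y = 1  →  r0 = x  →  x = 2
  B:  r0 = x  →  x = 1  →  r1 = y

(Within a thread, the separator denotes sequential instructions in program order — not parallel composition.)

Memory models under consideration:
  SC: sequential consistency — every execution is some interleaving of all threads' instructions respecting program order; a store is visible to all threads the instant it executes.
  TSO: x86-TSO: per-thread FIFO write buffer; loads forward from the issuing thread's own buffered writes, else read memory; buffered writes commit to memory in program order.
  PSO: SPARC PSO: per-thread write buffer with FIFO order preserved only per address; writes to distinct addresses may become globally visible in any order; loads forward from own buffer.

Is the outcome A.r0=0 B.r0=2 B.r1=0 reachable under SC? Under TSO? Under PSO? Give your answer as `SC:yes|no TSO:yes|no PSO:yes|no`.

outcome vector order: (A.r0,B.r0,B.r1)
[SC] allowed = {0/0/1, 0/2/1, 1/0/0, 1/0/1}
[TSO] allowed = {0/0/0, 0/0/1, 0/2/1, 1/0/0, 1/0/1}
[PSO] allowed = {0/0/0, 0/0/1, 0/2/0, 0/2/1, 1/0/0, 1/0/1}
target 0/2/0 ∈ {PSO}

SC:no TSO:no PSO:yes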